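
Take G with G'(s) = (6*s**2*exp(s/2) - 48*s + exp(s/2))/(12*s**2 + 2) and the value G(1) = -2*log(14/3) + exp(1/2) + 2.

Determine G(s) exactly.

Recover the given G'(s) by differentiating a candidate G(s); any mismatch rules it out.
A general antiderivative is exp(s/2) - 2*log(4*s**2 + 2/3) + C.
The condition gives C = -2*log(14/3) + exp(1/2) + 2 - (-2*log(14/3) + exp(1/2)) = 2.
So G(s) = exp(s/2) - 2*log(4*s**2 + 2/3) + 2.
Check: d/ds[exp(s/2) - 2*log(4*s**2 + 2/3) + 2] = (6*s**2*exp(s/2) - 48*s + exp(s/2))/(12*s**2 + 2) = G'(s).

G(s) = exp(s/2) - 2*log(4*s**2 + 2/3) + 2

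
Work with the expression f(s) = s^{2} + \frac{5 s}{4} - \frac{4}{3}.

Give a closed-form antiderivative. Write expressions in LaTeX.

The integrand splits into summands that can be handled one at a time.
Check: d/ds[\frac{s^{3}}{3} + \frac{5 s^{2}}{8} - \frac{4 s}{3}] = s^{2} + \frac{5 s}{4} - \frac{4}{3} = f(s).

An antiderivative is F(s) = \frac{s^{3}}{3} + \frac{5 s^{2}}{8} - \frac{4 s}{3}.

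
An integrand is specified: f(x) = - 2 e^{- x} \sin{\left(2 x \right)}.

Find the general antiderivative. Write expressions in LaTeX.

F(x) = \frac{2 \left(\sin{\left(2 x \right)} + 2 \cos{\left(2 x \right)}\right) e^{- x}}{5} + C

A candidate is checked by its d/dx: the result must match f(x).
Check: d/dx[\frac{2 \left(\sin{\left(2 x \right)} + 2 \cos{\left(2 x \right)}\right) e^{- x}}{5}] = - 2 e^{- x} \sin{\left(2 x \right)} = f(x).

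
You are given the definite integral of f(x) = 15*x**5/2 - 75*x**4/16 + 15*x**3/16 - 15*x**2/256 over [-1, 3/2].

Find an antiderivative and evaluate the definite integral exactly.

f matches the chain-rule pattern g'(h)*h' with inner function h(x) = x**2 - x/4; substituting u = h(x) collapses the integral.
F(x) = 5*x**6/4 - 15*x**5/16 + 15*x**4/64 - 5*x**3/256 is an antiderivative of f.
Check: d/dx[5*x**6/4 - 15*x**5/16 + 15*x**4/64 - 5*x**3/256] = 15*x**5/2 - 75*x**4/16 + 15*x**3/16 - 15*x**2/256 = f(x).
F(3/2) = 16875/2048; F(-1) = 625/256.
Integral = F(3/2) - F(-1) = 11875/2048.

Antiderivative: F(x) = 5*x**6/4 - 15*x**5/16 + 15*x**4/64 - 5*x**3/256; value = 11875/2048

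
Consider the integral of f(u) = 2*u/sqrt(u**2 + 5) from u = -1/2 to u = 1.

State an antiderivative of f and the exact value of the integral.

f matches the chain-rule pattern g'(h)*h' with inner function h(u) = u**2 + 5; substituting w = h(u) collapses the integral.
F(u) = 2*sqrt(u**2 + 5) is an antiderivative of f.
Check: d/du[2*sqrt(u**2 + 5)] = 2*u/sqrt(u**2 + 5) = f(u).
F(1) = 2*sqrt(6); F(-1/2) = sqrt(21).
Integral = F(1) - F(-1/2) = -sqrt(21) + 2*sqrt(6).

Antiderivative: F(u) = 2*sqrt(u**2 + 5); value = -sqrt(21) + 2*sqrt(6)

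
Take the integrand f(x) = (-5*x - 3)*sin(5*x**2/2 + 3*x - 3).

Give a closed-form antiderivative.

An antiderivative is F(x) = cos(5*x**2/2 + 3*x - 3).

The substitution u = 5*x**2/2 + 3*x - 3 works: f is exactly (dF/du)*(du/dx) for that inner function.
Check: d/dx[cos(5*x**2/2 + 3*x - 3)] = -5*x*sin(5*x**2/2 + 3*x - 3) - 3*sin(5*x**2/2 + 3*x - 3), which equals f(x).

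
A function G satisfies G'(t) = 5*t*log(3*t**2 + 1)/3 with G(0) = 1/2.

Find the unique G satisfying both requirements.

G(t) = 5*t**2*log(3*t**2 + 1)/6 - 5*t**2/6 + 5*log(3*t**2 + 1)/18 + 1/2

Differentiate the proposed G(t) back; it has to land on the given G'(t).
A general antiderivative is 5*t**2*log(3*t**2 + 1)/6 - 5*t**2/6 + 5*log(3*t**2 + 1)/18 + C.
The condition gives C = 1/2 - (0) = 1/2.
So G(t) = 5*t**2*log(3*t**2 + 1)/6 - 5*t**2/6 + 5*log(3*t**2 + 1)/18 + 1/2.
Check: d/dt[5*t**2*log(3*t**2 + 1)/6 - 5*t**2/6 + 5*log(3*t**2 + 1)/18 + 1/2] = 5*t*log(3*t**2 + 1)/3 = G'(t).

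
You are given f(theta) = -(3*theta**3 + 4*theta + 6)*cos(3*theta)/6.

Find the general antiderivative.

F(theta) = -theta**3*sin(3*theta)/6 - theta**2*cos(3*theta)/6 - theta*sin(3*theta)/9 - sin(3*theta)/3 - cos(3*theta)/27 + C

Recover f(theta) by differentiating a candidate F(theta); any mismatch rules it out.
Check: d/dtheta[-theta**3*sin(3*theta)/6 - theta**2*cos(3*theta)/6 - theta*sin(3*theta)/9 - sin(3*theta)/3 - cos(3*theta)/27] = -theta**3*cos(3*theta)/2 - 2*theta*cos(3*theta)/3 - cos(3*theta), which equals f(theta).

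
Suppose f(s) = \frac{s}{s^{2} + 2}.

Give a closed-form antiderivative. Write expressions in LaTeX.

An antiderivative is F(s) = \frac{\log{\left(\frac{s^{2}}{2} + 1 \right)}}{2}.

The substitution u = \frac{s^{2}}{2} + 1 works: f is exactly (dF/du)*(du/ds) for that inner function.
Check: d/ds[\frac{\log{\left(\frac{s^{2}}{2} + 1 \right)}}{2}] = \frac{s}{s^{2} + 2} = f(s).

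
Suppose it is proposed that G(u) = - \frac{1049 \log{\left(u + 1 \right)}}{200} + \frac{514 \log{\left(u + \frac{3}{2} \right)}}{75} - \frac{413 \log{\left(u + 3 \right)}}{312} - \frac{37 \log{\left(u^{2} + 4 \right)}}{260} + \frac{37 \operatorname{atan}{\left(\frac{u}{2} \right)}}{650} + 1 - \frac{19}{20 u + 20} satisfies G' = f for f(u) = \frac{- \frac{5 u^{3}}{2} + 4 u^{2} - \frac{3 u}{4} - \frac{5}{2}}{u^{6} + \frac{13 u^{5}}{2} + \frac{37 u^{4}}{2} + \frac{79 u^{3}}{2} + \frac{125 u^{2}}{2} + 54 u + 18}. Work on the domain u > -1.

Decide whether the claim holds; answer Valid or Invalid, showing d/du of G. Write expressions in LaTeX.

Valid - the claim checks out under differentiation.

d/du[G] = \frac{- 10 u^{3} + 16 u^{2} - 3 u - 10}{4 u^{6} + 26 u^{5} + 74 u^{4} + 158 u^{3} + 250 u^{2} + 216 u + 72}
This equals f(u) exactly, so the claim holds.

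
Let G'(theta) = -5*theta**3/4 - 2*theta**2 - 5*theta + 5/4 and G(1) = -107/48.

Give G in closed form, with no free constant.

G(theta) = -5*theta**4/16 - 2*theta**3/3 - 5*theta**2/2 + 5*theta/4

The integrand splits into summands that can be handled one at a time.
A general antiderivative is -5*theta**4/16 - 2*theta**3/3 - 5*theta**2/2 + 5*theta/4 + C.
The condition gives C = -107/48 - (-107/48) = 0.
So G(theta) = -5*theta**4/16 - 2*theta**3/3 - 5*theta**2/2 + 5*theta/4.
Check: d/dtheta[-5*theta**4/16 - 2*theta**3/3 - 5*theta**2/2 + 5*theta/4] = -5*theta**3/4 - 2*theta**2 - 5*theta + 5/4 = G'(theta).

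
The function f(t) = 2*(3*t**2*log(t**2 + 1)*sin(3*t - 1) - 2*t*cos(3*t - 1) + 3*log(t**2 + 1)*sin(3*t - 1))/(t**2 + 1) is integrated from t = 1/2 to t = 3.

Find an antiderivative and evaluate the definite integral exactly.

Antiderivative: F(t) = -2*log(t**2 + 1)*cos(3*t - 1); value = 2*log(5/4)*cos(1/2) - 2*log(10)*cos(8)

f has the shape u'v + uv' for u = -2*cos(3*t - 1) and v = log(t**2 + 1) — it is the derivative of the product u*v.
F(t) = -2*log(t**2 + 1)*cos(3*t - 1) is an antiderivative of f.
Check: d/dt[-2*log(t**2 + 1)*cos(3*t - 1)] = (6*t**2*log(t**2 + 1)*sin(3*t - 1) - 4*t*cos(3*t - 1) + 6*log(t**2 + 1)*sin(3*t - 1))/(t**2 + 1), which equals f(t).
F(3) = -2*log(10)*cos(8); F(1/2) = -2*log(5/4)*cos(1/2).
Integral = F(3) - F(1/2) = 2*log(5/4)*cos(1/2) - 2*log(10)*cos(8).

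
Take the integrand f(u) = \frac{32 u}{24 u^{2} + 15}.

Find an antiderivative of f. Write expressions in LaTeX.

An antiderivative is F(u) = \frac{2 \log{\left(4 u^{2} + \frac{5}{2} \right)}}{3}.

f matches the chain-rule pattern g'(h)*h' with inner function h(u) = 4 u^{2} + \frac{5}{2}; substituting w = h(u) collapses the integral.
Check: d/du[\frac{2 \log{\left(4 u^{2} + \frac{5}{2} \right)}}{3}] = \frac{32 u}{24 u^{2} + 15} = f(u).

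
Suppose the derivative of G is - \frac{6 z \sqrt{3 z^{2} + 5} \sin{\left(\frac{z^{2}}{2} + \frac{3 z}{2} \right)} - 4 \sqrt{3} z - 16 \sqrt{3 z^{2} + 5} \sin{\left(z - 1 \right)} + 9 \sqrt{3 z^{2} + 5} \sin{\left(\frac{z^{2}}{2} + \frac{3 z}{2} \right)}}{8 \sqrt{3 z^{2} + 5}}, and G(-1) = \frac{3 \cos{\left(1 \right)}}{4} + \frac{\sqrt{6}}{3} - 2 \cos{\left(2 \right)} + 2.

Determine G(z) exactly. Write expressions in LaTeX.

Recover the given G'(z) by differentiating a candidate G(z); any mismatch rules it out.
A general antiderivative is \frac{\sqrt{z^{2} + \frac{5}{3}}}{2} - 2 \cos{\left(z - 1 \right)} + \frac{3 \cos{\left(\frac{z^{2}}{2} + \frac{3 z}{2} \right)}}{4} + C.
The condition gives C = \frac{3 \cos{\left(1 \right)}}{4} + \frac{\sqrt{6}}{3} - 2 \cos{\left(2 \right)} + 2 - (\frac{3 \cos{\left(1 \right)}}{4} + \frac{\sqrt{6}}{3} - 2 \cos{\left(2 \right)}) = 2.
So G(z) = - \frac{- 2 \sqrt{3} \sqrt{3 z^{2} + 5} + 24 \cos{\left(z - 1 \right)} - 9 \cos{\left(\frac{z^{2}}{2} + \frac{3 z}{2} \right)} - 24}{12}.
Check: d/dz[- \frac{- 2 \sqrt{3} \sqrt{3 z^{2} + 5} + 24 \cos{\left(z - 1 \right)} - 9 \cos{\left(\frac{z^{2}}{2} + \frac{3 z}{2} \right)} - 24}{12}] = \frac{- 6 z \sqrt{3 z^{2} + 5} \sin{\left(\frac{z^{2}}{2} + \frac{3 z}{2} \right)} + 4 \sqrt{3} z + 16 \sqrt{3 z^{2} + 5} \sin{\left(z - 1 \right)} - 9 \sqrt{3 z^{2} + 5} \sin{\left(\frac{z^{2}}{2} + \frac{3 z}{2} \right)}}{8 \sqrt{3 z^{2} + 5}}, which equals G'(z).

G(z) = - \frac{- 2 \sqrt{3} \sqrt{3 z^{2} + 5} + 24 \cos{\left(z - 1 \right)} - 9 \cos{\left(\frac{z^{2}}{2} + \frac{3 z}{2} \right)} - 24}{12}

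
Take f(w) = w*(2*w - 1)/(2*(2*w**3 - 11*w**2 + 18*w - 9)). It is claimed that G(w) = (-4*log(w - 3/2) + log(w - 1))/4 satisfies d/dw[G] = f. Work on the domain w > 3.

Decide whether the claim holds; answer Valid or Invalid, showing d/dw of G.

d/dw[G] = (5 - 6*w)/(8*w**2 - 20*w + 12)
d/dw[G] - f(w) = -5/(4*w - 12) != 0.

Invalid: d/dw[G] - f = -5/(4*w - 12), which is not 0.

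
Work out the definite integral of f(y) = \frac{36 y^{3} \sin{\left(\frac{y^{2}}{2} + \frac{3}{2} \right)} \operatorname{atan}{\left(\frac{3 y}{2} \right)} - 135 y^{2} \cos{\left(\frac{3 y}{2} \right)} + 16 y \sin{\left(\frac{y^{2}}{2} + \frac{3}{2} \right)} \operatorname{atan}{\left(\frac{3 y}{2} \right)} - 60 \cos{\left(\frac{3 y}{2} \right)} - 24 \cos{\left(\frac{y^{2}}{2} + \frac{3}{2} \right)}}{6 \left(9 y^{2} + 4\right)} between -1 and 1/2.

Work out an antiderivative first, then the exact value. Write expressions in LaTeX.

Antiderivative: F(y) = - \frac{5 \sin{\left(\frac{3 y}{2} \right)}}{3} - \frac{2 \cos{\left(\frac{y^{2}}{2} + \frac{3}{2} \right)} \operatorname{atan}{\left(\frac{3 y}{2} \right)}}{3}; value = - \frac{5 \sin{\left(\frac{3}{2} \right)}}{3} - \frac{5 \sin{\left(\frac{3}{4} \right)}}{3} - \frac{2 \cos{\left(\frac{13}{8} \right)} \operatorname{atan}{\left(\frac{3}{4} \right)}}{3} - \frac{2 \cos{\left(2 \right)} \operatorname{atan}{\left(\frac{3}{2} \right)}}{3}

Whatever form F(y) takes, F'(y) = f(y) is non-negotiable.
F(y) = - \frac{5 \sin{\left(\frac{3 y}{2} \right)}}{3} - \frac{2 \cos{\left(\frac{y^{2}}{2} + \frac{3}{2} \right)} \operatorname{atan}{\left(\frac{3 y}{2} \right)}}{3} is an antiderivative of f.
Check: d/dy[- \frac{5 \sin{\left(\frac{3 y}{2} \right)}}{3} - \frac{2 \cos{\left(\frac{y^{2}}{2} + \frac{3}{2} \right)} \operatorname{atan}{\left(\frac{3 y}{2} \right)}}{3}] = \frac{36 y^{3} \sin{\left(\frac{y^{2}}{2} + \frac{3}{2} \right)} \operatorname{atan}{\left(\frac{3 y}{2} \right)} - 135 y^{2} \cos{\left(\frac{3 y}{2} \right)} + 16 y \sin{\left(\frac{y^{2}}{2} + \frac{3}{2} \right)} \operatorname{atan}{\left(\frac{3 y}{2} \right)} - 60 \cos{\left(\frac{3 y}{2} \right)} - 24 \cos{\left(\frac{y^{2}}{2} + \frac{3}{2} \right)}}{54 y^{2} + 24}, which equals f(y).
F(1/2) = - \frac{5 \sin{\left(\frac{3}{4} \right)}}{3} - \frac{2 \cos{\left(\frac{13}{8} \right)} \operatorname{atan}{\left(\frac{3}{4} \right)}}{3}; F(-1) = \frac{2 \cos{\left(2 \right)} \operatorname{atan}{\left(\frac{3}{2} \right)}}{3} + \frac{5 \sin{\left(\frac{3}{2} \right)}}{3}.
Integral = F(1/2) - F(-1) = - \frac{5 \sin{\left(\frac{3}{2} \right)}}{3} - \frac{5 \sin{\left(\frac{3}{4} \right)}}{3} - \frac{2 \cos{\left(\frac{13}{8} \right)} \operatorname{atan}{\left(\frac{3}{4} \right)}}{3} - \frac{2 \cos{\left(2 \right)} \operatorname{atan}{\left(\frac{3}{2} \right)}}{3}.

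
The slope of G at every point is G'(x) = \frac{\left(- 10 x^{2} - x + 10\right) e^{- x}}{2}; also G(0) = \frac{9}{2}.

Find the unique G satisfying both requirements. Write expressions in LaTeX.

G(x) = \frac{\left(10 x^{2} + 21 x + 11\right) e^{- x}}{2} - 1

Recognize the product-rule pattern: G'(x) = u'v + uv' with u = 5 x^{2} + \frac{21 x}{2} + \frac{11}{2}, v = e^{- x}, so integration by parts undoes it.
A general antiderivative is \frac{\left(10 x^{2} + 21 x + 11\right) e^{- x}}{2} + C.
The condition gives C = \frac{9}{2} - (\frac{11}{2}) = -1.
So G(x) = \frac{\left(10 x^{2} + 21 x + 11\right) e^{- x}}{2} - 1.
Check: d/dx[\frac{\left(10 x^{2} + 21 x + 11\right) e^{- x}}{2} - 1] = \frac{\left(- 10 x^{2} - x + 10\right) e^{- x}}{2} = G'(x).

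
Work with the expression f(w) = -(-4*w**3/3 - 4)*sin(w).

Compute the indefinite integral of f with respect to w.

Any candidate F(w) must reproduce f(w) exactly when differentiated.
Check: d/dw[4*(-w**3*cos(w) + 3*w**2*sin(w) + 6*w*cos(w) - 6*sin(w) - 3*cos(w))/3] = 4*w**3*sin(w)/3 + 4*sin(w), which equals f(w).

F(w) = 4*(-w**3*cos(w) + 3*w**2*sin(w) + 6*w*cos(w) - 6*sin(w) - 3*cos(w))/3 + C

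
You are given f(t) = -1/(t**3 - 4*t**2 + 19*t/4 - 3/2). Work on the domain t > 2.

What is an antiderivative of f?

Factor the denominator ((t - 2)*(2*t - 3)*(2*t - 1)) and decompose: f = -4/(3*(2*t - 1)) + 4/(2*t - 3) - 4/(3*(t - 2)); each piece integrates to a log, atan, or power term.
Check: d/dt[-4*log(t - 2)/3 + 2*log(t - 3/2) - 2*log(t - 1/2)/3] = -4/(4*t**3 - 16*t**2 + 19*t - 6), which equals f(t).

An antiderivative is F(t) = -4*log(t - 2)/3 + 2*log(t - 3/2) - 2*log(t - 1/2)/3.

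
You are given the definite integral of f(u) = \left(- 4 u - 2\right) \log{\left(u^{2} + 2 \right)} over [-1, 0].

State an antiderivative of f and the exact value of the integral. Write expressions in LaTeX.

Any candidate F(u) must reproduce f(u) exactly when differentiated.
F(u) = - 2 u^{2} \log{\left(u^{2} + 2 \right)} + 2 u^{2} - 2 u \log{\left(u^{2} + 2 \right)} + 4 u - 4 \log{\left(u^{2} + 2 \right)} - 4 \sqrt{2} \operatorname{atan}{\left(\frac{\sqrt{2} u}{2} \right)} is an antiderivative of f.
Check: d/du[- 2 u^{2} \log{\left(u^{2} + 2 \right)} + 2 u^{2} - 2 u \log{\left(u^{2} + 2 \right)} + 4 u - 4 \log{\left(u^{2} + 2 \right)} - 4 \sqrt{2} \operatorname{atan}{\left(\frac{\sqrt{2} u}{2} \right)}] = - 4 u \log{\left(u^{2} + 2 \right)} - 2 \log{\left(u^{2} + 2 \right)}, which equals f(u).
F(0) = - 4 \log{\left(2 \right)}; F(-1) = - 4 \log{\left(3 \right)} - 2 + 4 \sqrt{2} \operatorname{atan}{\left(\frac{\sqrt{2}}{2} \right)}.
Integral = F(0) - F(-1) = - 4 \sqrt{2} \operatorname{atan}{\left(\frac{\sqrt{2}}{2} \right)} - 4 \log{\left(2 \right)} + 2 + 4 \log{\left(3 \right)}.

Antiderivative: F(u) = - 2 u^{2} \log{\left(u^{2} + 2 \right)} + 2 u^{2} - 2 u \log{\left(u^{2} + 2 \right)} + 4 u - 4 \log{\left(u^{2} + 2 \right)} - 4 \sqrt{2} \operatorname{atan}{\left(\frac{\sqrt{2} u}{2} \right)}; value = - 4 \sqrt{2} \operatorname{atan}{\left(\frac{\sqrt{2}}{2} \right)} - 4 \log{\left(2 \right)} + 2 + 4 \log{\left(3 \right)}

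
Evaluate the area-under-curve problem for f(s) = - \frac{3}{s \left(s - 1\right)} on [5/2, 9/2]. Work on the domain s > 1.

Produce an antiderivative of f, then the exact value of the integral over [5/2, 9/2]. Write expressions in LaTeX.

The denominator factors as s \left(s - 1\right); partial fractions split f into directly integrable pieces: - \frac{3}{s - 1} + \frac{3}{s}.
F(s) = 3 \left(\log{\left(s \right)} - \log{\left(s - 1 \right)}\right) is an antiderivative of f.
Check: d/ds[3 \left(\log{\left(s \right)} - \log{\left(s - 1 \right)}\right)] = - \frac{3}{s^{2} - s}, which equals f(s).
F(9/2) = - 3 \log{\left(\frac{7}{2} \right)} + 3 \log{\left(\frac{9}{2} \right)}; F(5/2) = - 3 \log{\left(\frac{3}{2} \right)} + 3 \log{\left(\frac{5}{2} \right)}.
Integral = F(9/2) - F(5/2) = - 3 \log{\left(\frac{7}{2} \right)} - 3 \log{\left(\frac{5}{2} \right)} + 3 \log{\left(\frac{3}{2} \right)} + 3 \log{\left(\frac{9}{2} \right)}.

Antiderivative: F(s) = 3 \left(\log{\left(s \right)} - \log{\left(s - 1 \right)}\right); value = - 3 \log{\left(\frac{7}{2} \right)} - 3 \log{\left(\frac{5}{2} \right)} + 3 \log{\left(\frac{3}{2} \right)} + 3 \log{\left(\frac{9}{2} \right)}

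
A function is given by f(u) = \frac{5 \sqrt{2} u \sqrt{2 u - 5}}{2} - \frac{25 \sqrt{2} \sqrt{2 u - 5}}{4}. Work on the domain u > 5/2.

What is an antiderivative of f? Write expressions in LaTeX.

An antiderivative is F(u) = 2 u^{2} \sqrt{u - \frac{5}{2}} - 10 u \sqrt{u - \frac{5}{2}} + \frac{25 \sqrt{u - \frac{5}{2}}}{2}.

Integrate term by term and add the pieces.
Check: d/du[2 u^{2} \sqrt{u - \frac{5}{2}} - 10 u \sqrt{u - \frac{5}{2}} + \frac{25 \sqrt{u - \frac{5}{2}}}{2}] = \frac{\sqrt{2} \left(20 u^{2} - 100 u + 125\right)}{4 \sqrt{2 u - 5}}, which equals f(u).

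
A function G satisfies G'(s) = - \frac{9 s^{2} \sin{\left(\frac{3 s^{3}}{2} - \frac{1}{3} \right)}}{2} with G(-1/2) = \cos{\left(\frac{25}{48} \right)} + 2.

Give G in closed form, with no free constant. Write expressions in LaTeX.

G(s) = \cos{\left(\frac{3 s^{3}}{2} - \frac{1}{3} \right)} + 2

G'(s) matches the chain-rule pattern g'(h)*h' with inner function h(s) = \frac{3 s^{3}}{2} - \frac{1}{3}; substituting u = h(s) collapses the integral.
A general antiderivative is \cos{\left(\frac{3 s^{3}}{2} - \frac{1}{3} \right)} + C.
The condition gives C = \cos{\left(\frac{25}{48} \right)} + 2 - (\cos{\left(\frac{25}{48} \right)}) = 2.
So G(s) = \cos{\left(\frac{3 s^{3}}{2} - \frac{1}{3} \right)} + 2.
Check: d/ds[\cos{\left(\frac{3 s^{3}}{2} - \frac{1}{3} \right)} + 2] = - \frac{9 s^{2} \sin{\left(\frac{3 s^{3}}{2} - \frac{1}{3} \right)}}{2} = G'(s).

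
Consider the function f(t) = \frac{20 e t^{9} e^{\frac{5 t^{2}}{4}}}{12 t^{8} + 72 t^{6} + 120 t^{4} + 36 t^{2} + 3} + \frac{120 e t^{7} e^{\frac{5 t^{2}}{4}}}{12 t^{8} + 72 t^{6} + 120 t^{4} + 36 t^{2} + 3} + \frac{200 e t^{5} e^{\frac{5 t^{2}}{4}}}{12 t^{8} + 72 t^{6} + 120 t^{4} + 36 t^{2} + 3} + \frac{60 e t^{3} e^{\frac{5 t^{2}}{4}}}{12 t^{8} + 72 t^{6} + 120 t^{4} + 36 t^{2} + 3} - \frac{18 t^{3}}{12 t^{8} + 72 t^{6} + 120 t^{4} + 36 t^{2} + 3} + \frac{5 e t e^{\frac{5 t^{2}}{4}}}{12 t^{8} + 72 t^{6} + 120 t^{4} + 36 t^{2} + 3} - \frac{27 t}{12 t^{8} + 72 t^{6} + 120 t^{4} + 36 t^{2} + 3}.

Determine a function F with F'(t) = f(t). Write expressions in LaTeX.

The integrand splits into summands that can be handled one at a time.
Check: d/dt[\frac{8 \left(2 t^{4} + 6 t^{2} + 1\right) e^{\frac{5 t^{2}}{4} + 1} + 9}{12 \left(2 t^{4} + 6 t^{2} + 1\right)}] = \frac{20 e t^{9} e^{\frac{5 t^{2}}{4}} + 120 e t^{7} e^{\frac{5 t^{2}}{4}} + 200 e t^{5} e^{\frac{5 t^{2}}{4}} + 60 e t^{3} e^{\frac{5 t^{2}}{4}} - 18 t^{3} + 5 e t e^{\frac{5 t^{2}}{4}} - 27 t}{12 t^{8} + 72 t^{6} + 120 t^{4} + 36 t^{2} + 3}, which equals f(t).

An antiderivative is F(t) = \frac{8 \left(2 t^{4} + 6 t^{2} + 1\right) e^{\frac{5 t^{2}}{4} + 1} + 9}{12 \left(2 t^{4} + 6 t^{2} + 1\right)}.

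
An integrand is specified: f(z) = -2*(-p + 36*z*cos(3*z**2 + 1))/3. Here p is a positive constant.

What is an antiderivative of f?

Whatever form F(z) takes, F'(z) = f(z) is non-negotiable.
Check: d/dz[2*(p*z - 6*sin(3*z**2 + 1))/3] = 2*p/3 - 24*z*cos(3*z**2 + 1), which equals f(z).

An antiderivative is F(z) = 2*(p*z - 6*sin(3*z**2 + 1))/3.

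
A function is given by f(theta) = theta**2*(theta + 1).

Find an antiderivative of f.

For F(theta) to be correct the identity F'(theta) - f(theta) = 0 must hold.
Check: d/dtheta[theta**4/4 + theta**3/3] = theta**3 + theta**2, which equals f(theta).

An antiderivative is F(theta) = theta**4/4 + theta**3/3.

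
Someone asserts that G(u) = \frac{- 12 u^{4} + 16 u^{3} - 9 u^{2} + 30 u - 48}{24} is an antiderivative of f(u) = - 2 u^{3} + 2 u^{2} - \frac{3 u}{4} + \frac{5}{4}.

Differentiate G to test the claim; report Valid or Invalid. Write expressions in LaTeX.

d/du[G] = - 2 u^{3} + 2 u^{2} - \frac{3 u}{4} + \frac{5}{4}
This equals f(u) exactly, so the claim holds.

Valid: G'(u) = f(u).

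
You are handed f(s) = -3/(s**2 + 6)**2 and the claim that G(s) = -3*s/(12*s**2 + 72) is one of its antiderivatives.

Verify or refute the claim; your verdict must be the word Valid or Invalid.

d/ds[G] = (s**2 - 6)/(4*s**4 + 48*s**2 + 144)
d/ds[G] - f(s) = 1/(4*s**2 + 24) != 0.

Invalid: d/ds[G] - f = 1/(4*s**2 + 24), which is not 0.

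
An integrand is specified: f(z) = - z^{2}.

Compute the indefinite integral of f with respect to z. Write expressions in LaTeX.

A first test for any F(z): its z-derivative must equal f(z) identically.
Check: d/dz[- \frac{z^{3}}{3}] = - z^{2} = f(z).

F(z) = - \frac{z^{3}}{3} + C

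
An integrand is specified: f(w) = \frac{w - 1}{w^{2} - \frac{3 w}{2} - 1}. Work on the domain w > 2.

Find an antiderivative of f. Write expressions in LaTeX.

Factor the denominator (\left(w - 2\right) \left(2 w + 1\right)) and decompose: f = \frac{6}{5 \left(2 w + 1\right)} + \frac{2}{5 \left(w - 2\right)}; each piece integrates to a log, atan, or power term.
Check: d/dw[\frac{2 \log{\left(w - 2 \right)} + 3 \log{\left(w + \frac{1}{2} \right)}}{5}] = \frac{2 w - 2}{2 w^{2} - 3 w - 2}, which equals f(w).

An antiderivative is F(w) = \frac{2 \log{\left(w - 2 \right)} + 3 \log{\left(w + \frac{1}{2} \right)}}{5}.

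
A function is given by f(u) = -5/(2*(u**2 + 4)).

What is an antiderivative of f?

Any candidate F(u) must reproduce f(u) exactly when differentiated.
Check: d/du[-5*atan(u/2)/4] = -5/(2*u**2 + 8), which equals f(u).

An antiderivative is F(u) = -5*atan(u/2)/4.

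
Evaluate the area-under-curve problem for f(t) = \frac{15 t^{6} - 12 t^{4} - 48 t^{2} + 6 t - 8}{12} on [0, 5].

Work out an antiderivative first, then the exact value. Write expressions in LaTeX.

Antiderivative: F(t) = \frac{5 t^{7}}{28} - \frac{t^{5}}{5} - \frac{4 t^{3}}{3} + \frac{t^{2}}{4} - \frac{2 t}{3}; value = \frac{92135}{7}

An antiderivative F(t) passes only if d/dt[F] lands on f(t) exactly.
F(t) = \frac{5 t^{7}}{28} - \frac{t^{5}}{5} - \frac{4 t^{3}}{3} + \frac{t^{2}}{4} - \frac{2 t}{3} is an antiderivative of f.
Check: d/dt[\frac{5 t^{7}}{28} - \frac{t^{5}}{5} - \frac{4 t^{3}}{3} + \frac{t^{2}}{4} - \frac{2 t}{3}] = \frac{5 t^{6}}{4} - t^{4} - 4 t^{2} + \frac{t}{2} - \frac{2}{3}, which equals f(t).
F(5) = \frac{92135}{7}; F(0) = 0.
Integral = F(5) - F(0) = \frac{92135}{7}.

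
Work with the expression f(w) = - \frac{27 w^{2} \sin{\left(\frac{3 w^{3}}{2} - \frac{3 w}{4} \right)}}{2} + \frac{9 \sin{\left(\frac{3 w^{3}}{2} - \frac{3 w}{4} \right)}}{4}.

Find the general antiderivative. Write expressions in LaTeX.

F(w) = 3 \cos{\left(\frac{3 w^{3}}{2} - \frac{3 w}{4} \right)} + C

The substitution u = \frac{3 w^{3}}{2} - \frac{3 w}{4} works: f is exactly (dF/du)*(du/dw) for that inner function.
Check: d/dw[3 \cos{\left(\frac{3 w^{3}}{2} - \frac{3 w}{4} \right)}] = - \frac{27 w^{2} \sin{\left(\frac{3 w^{3}}{2} - \frac{3 w}{4} \right)}}{2} + \frac{9 \sin{\left(\frac{3 w^{3}}{2} - \frac{3 w}{4} \right)}}{4} = f(w).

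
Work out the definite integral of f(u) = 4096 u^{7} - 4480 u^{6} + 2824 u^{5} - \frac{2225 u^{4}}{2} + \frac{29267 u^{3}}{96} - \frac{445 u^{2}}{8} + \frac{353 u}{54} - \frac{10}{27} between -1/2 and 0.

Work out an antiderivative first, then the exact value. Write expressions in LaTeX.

f matches the chain-rule pattern g'(h)*h' with inner function h(u) = - 4 u^{2} + \frac{5 u}{4} - \frac{1}{3}; substituting w = h(u) collapses the integral.
F(u) = 512 u^{8} - 640 u^{7} + \frac{1412 u^{6}}{3} - \frac{445 u^{5}}{2} + \frac{29267 u^{4}}{384} - \frac{445 u^{3}}{24} + \frac{353 u^{2}}{108} - \frac{10 u}{27} is an antiderivative of f.
Check: d/du[512 u^{8} - 640 u^{7} + \frac{1412 u^{6}}{3} - \frac{445 u^{5}}{2} + \frac{29267 u^{4}}{384} - \frac{445 u^{3}}{24} + \frac{353 u^{2}}{108} - \frac{10 u}{27}] = 4096 u^{7} - 4480 u^{6} + 2824 u^{5} - \frac{2225 u^{4}}{2} + \frac{29267 u^{3}}{96} - \frac{445 u^{2}}{8} + \frac{353 u}{54} - \frac{10}{27} = f(u).
F(0) = 0; F(-1/2) = \frac{1625195}{55296}.
Integral = F(0) - F(-1/2) = - \frac{1625195}{55296}.

Antiderivative: F(u) = 512 u^{8} - 640 u^{7} + \frac{1412 u^{6}}{3} - \frac{445 u^{5}}{2} + \frac{29267 u^{4}}{384} - \frac{445 u^{3}}{24} + \frac{353 u^{2}}{108} - \frac{10 u}{27}; value = - \frac{1625195}{55296}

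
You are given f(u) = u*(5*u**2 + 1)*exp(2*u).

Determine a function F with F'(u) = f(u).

Recognize the product-rule pattern: f = v'r + vr' with v = 5*u**3/2 - 15*u**2/4 + 17*u/4 - 17/8, r = exp(2*u), so integration by parts undoes it.
Check: d/du[(20*u**3 - 30*u**2 + 34*u - 17)*exp(2*u)/8] = 5*u**3*exp(2*u) + u*exp(2*u), which equals f(u).

An antiderivative is F(u) = (20*u**3 - 30*u**2 + 34*u - 17)*exp(2*u)/8.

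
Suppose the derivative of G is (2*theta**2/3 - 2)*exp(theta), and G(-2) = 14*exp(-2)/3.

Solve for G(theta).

G(theta) = 2*(theta**2 - 2*theta - 1)*exp(theta)/3

Recognize the product-rule pattern: G'(theta) = u'v + uv' with u = 2*theta**2/3 - 4*theta/3 - 2/3, v = exp(theta), so integration by parts undoes it.
A general antiderivative is (2*theta**2 - 4*theta - 2)*exp(theta)/3 + C.
The condition gives C = 14*exp(-2)/3 - (14*exp(-2)/3) = 0.
So G(theta) = 2*(theta**2 - 2*theta - 1)*exp(theta)/3.
Check: d/dtheta[2*(theta**2 - 2*theta - 1)*exp(theta)/3] = 2*theta**2*exp(theta)/3 - 2*exp(theta), which equals G'(theta).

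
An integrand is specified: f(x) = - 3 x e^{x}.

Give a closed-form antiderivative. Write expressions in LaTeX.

An antiderivative is F(x) = 3 \left(1 - x\right) e^{x}.

f has the shape u'v + uv' for u = 3 - 3 x and v = e^{x} — it is the derivative of the product u*v.
Check: d/dx[3 \left(1 - x\right) e^{x}] = - 3 x e^{x} = f(x).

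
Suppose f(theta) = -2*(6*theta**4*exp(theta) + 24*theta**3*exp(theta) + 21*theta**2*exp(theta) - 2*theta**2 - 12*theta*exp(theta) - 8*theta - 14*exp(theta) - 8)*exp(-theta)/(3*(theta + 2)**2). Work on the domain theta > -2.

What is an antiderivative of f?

Check any antiderivative F(theta) by computing F'(theta) and comparing it with f(theta).
Check: d/dtheta[-4*theta**3/3 + 2*theta - 4*exp(-theta)/3 - 4/(3*theta + 6)] = (-12*theta**4*exp(theta) - 48*theta**3*exp(theta) - 42*theta**2*exp(theta) + 4*theta**2 + 24*theta*exp(theta) + 16*theta + 28*exp(theta) + 16)/(3*theta**2*exp(theta) + 12*theta*exp(theta) + 12*exp(theta)), which equals f(theta).

An antiderivative is F(theta) = -4*theta**3/3 + 2*theta - 4*exp(-theta)/3 - 4/(3*theta + 6).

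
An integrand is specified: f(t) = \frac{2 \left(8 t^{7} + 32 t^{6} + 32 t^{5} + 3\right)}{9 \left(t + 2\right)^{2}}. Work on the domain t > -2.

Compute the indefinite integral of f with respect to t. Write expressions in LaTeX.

F(t) = \frac{8 t^{6}}{27} - \frac{2}{3 t + 6} + C

A candidate is checked by its d/dt: the result must match f(t).
Check: d/dt[\frac{8 t^{6}}{27} - \frac{2}{3 t + 6}] = \frac{16 t^{7} + 64 t^{6} + 64 t^{5} + 6}{9 t^{2} + 36 t + 36}, which equals f(t).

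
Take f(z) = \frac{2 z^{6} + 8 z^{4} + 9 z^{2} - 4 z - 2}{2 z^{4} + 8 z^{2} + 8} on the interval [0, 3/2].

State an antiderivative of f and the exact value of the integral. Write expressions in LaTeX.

Antiderivative: F(z) = \frac{2 z^{5} + 4 z^{3} + 18 z^{2} - 3 z + 42}{6 \left(z^{2} + 2\right)}; value = \frac{93}{136}

Any candidate F(z) must reproduce f(z) exactly when differentiated.
F(z) = \frac{2 z^{5} + 4 z^{3} + 18 z^{2} - 3 z + 42}{6 \left(z^{2} + 2\right)} is an antiderivative of f.
Check: d/dz[\frac{2 z^{5} + 4 z^{3} + 18 z^{2} - 3 z + 42}{6 \left(z^{2} + 2\right)}] = \frac{2 z^{6} + 8 z^{4} + 9 z^{2} - 4 z - 2}{2 z^{4} + 8 z^{2} + 8} = f(z).
F(3/2) = \frac{569}{136}; F(0) = \frac{7}{2}.
Integral = F(3/2) - F(0) = \frac{93}{136}.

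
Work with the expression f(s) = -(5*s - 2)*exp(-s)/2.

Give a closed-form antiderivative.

Recognize the product-rule pattern: f = u'v + uv' with u = 5*s/2 + 3/2, v = exp(-s), so integration by parts undoes it.
Check: d/ds[(5*s + 3)*exp(-s)/2] = (2 - 5*s)*exp(-s)/2, which equals f(s).

An antiderivative is F(s) = (5*s + 3)*exp(-s)/2.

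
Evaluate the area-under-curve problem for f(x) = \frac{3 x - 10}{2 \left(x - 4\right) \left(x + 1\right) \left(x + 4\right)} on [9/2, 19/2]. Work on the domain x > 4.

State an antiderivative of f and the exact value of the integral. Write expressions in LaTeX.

Antiderivative: F(x) = \frac{3 \log{\left(x - 4 \right)} + 52 \log{\left(x + 1 \right)} - 55 \log{\left(x + 4 \right)}}{120}; value = - \frac{11 \log{\left(\frac{27}{2} \right)}}{24} - \frac{49 \log{\left(\frac{11}{2} \right)}}{120} + \frac{\log{\left(2 \right)}}{40} + \frac{11 \log{\left(\frac{17}{2} \right)}}{24} + \frac{13 \log{\left(\frac{21}{2} \right)}}{30}

The denominator factors as 2 \left(x - 4\right) \left(x + 1\right) \left(x + 4\right); partial fractions split f into directly integrable pieces: - \frac{11}{24 \left(x + 4\right)} + \frac{13}{30 \left(x + 1\right)} + \frac{1}{40 \left(x - 4\right)}.
F(x) = \frac{3 \log{\left(x - 4 \right)} + 52 \log{\left(x + 1 \right)} - 55 \log{\left(x + 4 \right)}}{120} is an antiderivative of f.
Check: d/dx[\frac{3 \log{\left(x - 4 \right)} + 52 \log{\left(x + 1 \right)} - 55 \log{\left(x + 4 \right)}}{120}] = \frac{3 x - 10}{2 x^{3} + 2 x^{2} - 32 x - 32}, which equals f(x).
F(19/2) = - \frac{11 \log{\left(\frac{27}{2} \right)}}{24} + \frac{\log{\left(\frac{11}{2} \right)}}{40} + \frac{13 \log{\left(\frac{21}{2} \right)}}{30}; F(9/2) = - \frac{11 \log{\left(\frac{17}{2} \right)}}{24} - \frac{\log{\left(2 \right)}}{40} + \frac{13 \log{\left(\frac{11}{2} \right)}}{30}.
Integral = F(19/2) - F(9/2) = - \frac{11 \log{\left(\frac{27}{2} \right)}}{24} - \frac{49 \log{\left(\frac{11}{2} \right)}}{120} + \frac{\log{\left(2 \right)}}{40} + \frac{11 \log{\left(\frac{17}{2} \right)}}{24} + \frac{13 \log{\left(\frac{21}{2} \right)}}{30}.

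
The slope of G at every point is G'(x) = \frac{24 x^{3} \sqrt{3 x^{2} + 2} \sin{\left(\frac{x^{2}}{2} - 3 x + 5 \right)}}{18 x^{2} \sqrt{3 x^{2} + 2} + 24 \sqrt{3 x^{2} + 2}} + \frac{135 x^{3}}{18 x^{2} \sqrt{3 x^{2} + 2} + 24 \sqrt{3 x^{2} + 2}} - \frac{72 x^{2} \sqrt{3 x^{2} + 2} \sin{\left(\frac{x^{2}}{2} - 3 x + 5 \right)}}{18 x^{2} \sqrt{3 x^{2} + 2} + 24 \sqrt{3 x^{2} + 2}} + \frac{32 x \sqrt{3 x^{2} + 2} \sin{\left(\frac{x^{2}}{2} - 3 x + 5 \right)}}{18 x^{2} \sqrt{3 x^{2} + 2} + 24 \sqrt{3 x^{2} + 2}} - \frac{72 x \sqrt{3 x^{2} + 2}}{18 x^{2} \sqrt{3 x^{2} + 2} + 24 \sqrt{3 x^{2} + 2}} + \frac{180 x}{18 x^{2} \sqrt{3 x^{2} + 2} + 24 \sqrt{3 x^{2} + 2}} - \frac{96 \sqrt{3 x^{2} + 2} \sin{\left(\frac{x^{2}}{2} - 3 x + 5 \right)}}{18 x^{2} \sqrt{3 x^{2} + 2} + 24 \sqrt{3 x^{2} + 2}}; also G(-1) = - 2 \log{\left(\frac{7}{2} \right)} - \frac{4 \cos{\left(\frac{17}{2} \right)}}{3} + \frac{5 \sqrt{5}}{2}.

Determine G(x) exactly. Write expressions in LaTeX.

The integrand splits into summands that can be handled one at a time.
A general antiderivative is \frac{5 \sqrt{3 x^{2} + 2}}{2} - 2 \log{\left(\frac{3 x^{2}}{2} + 2 \right)} - \frac{4 \cos{\left(\frac{x^{2}}{2} - 3 x + 5 \right)}}{3} + C.
The condition gives C = - 2 \log{\left(\frac{7}{2} \right)} - \frac{4 \cos{\left(\frac{17}{2} \right)}}{3} + \frac{5 \sqrt{5}}{2} - (- 2 \log{\left(\frac{7}{2} \right)} - \frac{4 \cos{\left(\frac{17}{2} \right)}}{3} + \frac{5 \sqrt{5}}{2}) = 0.
So G(x) = \frac{5 \sqrt{3 x^{2} + 2}}{2} - 2 \log{\left(\frac{3 x^{2}}{2} + 2 \right)} - \frac{4 \cos{\left(\frac{x^{2}}{2} - 3 x + 5 \right)}}{3}.
Check: d/dx[\frac{5 \sqrt{3 x^{2} + 2}}{2} - 2 \log{\left(\frac{3 x^{2}}{2} + 2 \right)} - \frac{4 \cos{\left(\frac{x^{2}}{2} - 3 x + 5 \right)}}{3}] = \frac{24 x^{3} \sqrt{3 x^{2} + 2} \sin{\left(\frac{x^{2}}{2} - 3 x + 5 \right)} + 135 x^{3} - 72 x^{2} \sqrt{3 x^{2} + 2} \sin{\left(\frac{x^{2}}{2} - 3 x + 5 \right)} + 32 x \sqrt{3 x^{2} + 2} \sin{\left(\frac{x^{2}}{2} - 3 x + 5 \right)} - 72 x \sqrt{3 x^{2} + 2} + 180 x - 96 \sqrt{3 x^{2} + 2} \sin{\left(\frac{x^{2}}{2} - 3 x + 5 \right)}}{18 x^{2} \sqrt{3 x^{2} + 2} + 24 \sqrt{3 x^{2} + 2}}, which equals G'(x).

G(x) = \frac{5 \sqrt{3 x^{2} + 2}}{2} - 2 \log{\left(\frac{3 x^{2}}{2} + 2 \right)} - \frac{4 \cos{\left(\frac{x^{2}}{2} - 3 x + 5 \right)}}{3}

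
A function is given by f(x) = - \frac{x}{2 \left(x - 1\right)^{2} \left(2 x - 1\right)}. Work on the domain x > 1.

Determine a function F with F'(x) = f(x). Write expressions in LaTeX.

An antiderivative is F(x) = \frac{\left(x - 1\right) \log{\left(x - 1 \right)} - \left(x - 1\right) \log{\left(x - \frac{1}{2} \right)} + 1}{2 \left(x - 1\right)}.

The denominator factors as 2 \left(x - 1\right)^{2} \left(2 x - 1\right); partial fractions split f into directly integrable pieces: - \frac{1}{2 x - 1} + \frac{1}{2 \left(x - 1\right)} - \frac{1}{2 \left(x - 1\right)^{2}}.
Check: d/dx[\frac{\left(x - 1\right) \log{\left(x - 1 \right)} - \left(x - 1\right) \log{\left(x - \frac{1}{2} \right)} + 1}{2 \left(x - 1\right)}] = - \frac{x}{4 x^{3} - 10 x^{2} + 8 x - 2}, which equals f(x).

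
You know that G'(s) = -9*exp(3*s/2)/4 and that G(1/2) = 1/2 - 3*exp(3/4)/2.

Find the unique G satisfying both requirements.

G(s) = (1 - 3*exp(3*s/2))/2

Check a candidate G(s) by differentiating: d/ds[G] must match the given G'(s).
A general antiderivative is -3*exp(3*s/2)/2 + C.
The condition gives C = 1/2 - 3*exp(3/4)/2 - (-3*exp(3/4)/2) = 1/2.
So G(s) = (1 - 3*exp(3*s/2))/2.
Check: d/ds[(1 - 3*exp(3*s/2))/2] = -9*exp(3*s/2)/4 = G'(s).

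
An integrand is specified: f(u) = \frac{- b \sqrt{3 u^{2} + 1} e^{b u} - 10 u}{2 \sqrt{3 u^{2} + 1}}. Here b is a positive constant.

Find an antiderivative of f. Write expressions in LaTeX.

An antiderivative is F(u) = - \frac{5 \sqrt{3 u^{2} + 1}}{3} - \frac{e^{b u}}{2}.

Recover f(u) by differentiating a candidate F(u); any mismatch rules it out.
Check: d/du[- \frac{5 \sqrt{3 u^{2} + 1}}{3} - \frac{e^{b u}}{2}] = \frac{- b \sqrt{3 u^{2} + 1} e^{b u} - 10 u}{2 \sqrt{3 u^{2} + 1}} = f(u).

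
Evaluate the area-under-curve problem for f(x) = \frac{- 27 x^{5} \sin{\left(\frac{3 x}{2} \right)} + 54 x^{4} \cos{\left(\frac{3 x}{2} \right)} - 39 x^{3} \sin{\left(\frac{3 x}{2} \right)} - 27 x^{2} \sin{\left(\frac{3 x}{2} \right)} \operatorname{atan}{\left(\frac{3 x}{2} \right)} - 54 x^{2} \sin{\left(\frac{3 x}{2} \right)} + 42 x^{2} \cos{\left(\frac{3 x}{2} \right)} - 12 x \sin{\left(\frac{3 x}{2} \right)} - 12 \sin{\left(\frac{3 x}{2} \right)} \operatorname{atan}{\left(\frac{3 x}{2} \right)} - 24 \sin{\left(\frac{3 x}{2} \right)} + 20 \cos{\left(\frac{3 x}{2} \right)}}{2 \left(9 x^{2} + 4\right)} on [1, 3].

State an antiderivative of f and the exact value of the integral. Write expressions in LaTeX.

f has the shape u'v + uv' for u = x^{3} + x + \operatorname{atan}{\left(\frac{3 x}{2} \right)} + 2 and v = \cos{\left(\frac{3 x}{2} \right)} — it is the derivative of the product u*v.
F(x) = \left(x^{3} + x + \operatorname{atan}{\left(\frac{3 x}{2} \right)} + 2\right) \cos{\left(\frac{3 x}{2} \right)} is an antiderivative of f.
Check: d/dx[\left(x^{3} + x + \operatorname{atan}{\left(\frac{3 x}{2} \right)} + 2\right) \cos{\left(\frac{3 x}{2} \right)}] = \frac{- 27 x^{5} \sin{\left(\frac{3 x}{2} \right)} + 54 x^{4} \cos{\left(\frac{3 x}{2} \right)} - 39 x^{3} \sin{\left(\frac{3 x}{2} \right)} - 27 x^{2} \sin{\left(\frac{3 x}{2} \right)} \operatorname{atan}{\left(\frac{3 x}{2} \right)} - 54 x^{2} \sin{\left(\frac{3 x}{2} \right)} + 42 x^{2} \cos{\left(\frac{3 x}{2} \right)} - 12 x \sin{\left(\frac{3 x}{2} \right)} - 12 \sin{\left(\frac{3 x}{2} \right)} \operatorname{atan}{\left(\frac{3 x}{2} \right)} - 24 \sin{\left(\frac{3 x}{2} \right)} + 20 \cos{\left(\frac{3 x}{2} \right)}}{18 x^{2} + 8}, which equals f(x).
F(3) = 32 \cos{\left(\frac{9}{2} \right)} + \cos{\left(\frac{9}{2} \right)} \operatorname{atan}{\left(\frac{9}{2} \right)}; F(1) = \cos{\left(\frac{3}{2} \right)} \operatorname{atan}{\left(\frac{3}{2} \right)} + 4 \cos{\left(\frac{3}{2} \right)}.
Integral = F(3) - F(1) = 32 \cos{\left(\frac{9}{2} \right)} + \cos{\left(\frac{9}{2} \right)} \operatorname{atan}{\left(\frac{9}{2} \right)} - 4 \cos{\left(\frac{3}{2} \right)} - \cos{\left(\frac{3}{2} \right)} \operatorname{atan}{\left(\frac{3}{2} \right)}.

Antiderivative: F(x) = \left(x^{3} + x + \operatorname{atan}{\left(\frac{3 x}{2} \right)} + 2\right) \cos{\left(\frac{3 x}{2} \right)}; value = 32 \cos{\left(\frac{9}{2} \right)} + \cos{\left(\frac{9}{2} \right)} \operatorname{atan}{\left(\frac{9}{2} \right)} - 4 \cos{\left(\frac{3}{2} \right)} - \cos{\left(\frac{3}{2} \right)} \operatorname{atan}{\left(\frac{3}{2} \right)}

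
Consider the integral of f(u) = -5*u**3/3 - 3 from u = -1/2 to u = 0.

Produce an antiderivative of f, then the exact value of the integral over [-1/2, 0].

Antiderivative: F(u) = u*(-5*u**3 - 36)/12; value = -283/192

Any candidate F(u) must reproduce f(u) exactly when differentiated.
F(u) = u*(-5*u**3 - 36)/12 is an antiderivative of f.
Check: d/du[u*(-5*u**3 - 36)/12] = -5*u**3/3 - 3 = f(u).
F(0) = 0; F(-1/2) = 283/192.
Integral = F(0) - F(-1/2) = -283/192.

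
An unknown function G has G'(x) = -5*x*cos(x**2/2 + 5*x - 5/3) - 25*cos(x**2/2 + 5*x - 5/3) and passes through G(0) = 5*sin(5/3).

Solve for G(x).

G'(x) matches the chain-rule pattern g'(h)*h' with inner function h(x) = x**2/2 + 5*x - 5/3; substituting u = h(x) collapses the integral.
A general antiderivative is -5*sin(x**2/2 + 5*x - 5/3) + C.
The condition gives C = 5*sin(5/3) - (5*sin(5/3)) = 0.
So G(x) = -5*sin(x**2/2 + 5*x - 5/3).
Check: d/dx[-5*sin(x**2/2 + 5*x - 5/3)] = -5*x*cos(x**2/2 + 5*x - 5/3) - 25*cos(x**2/2 + 5*x - 5/3) = G'(x).

G(x) = -5*sin(x**2/2 + 5*x - 5/3)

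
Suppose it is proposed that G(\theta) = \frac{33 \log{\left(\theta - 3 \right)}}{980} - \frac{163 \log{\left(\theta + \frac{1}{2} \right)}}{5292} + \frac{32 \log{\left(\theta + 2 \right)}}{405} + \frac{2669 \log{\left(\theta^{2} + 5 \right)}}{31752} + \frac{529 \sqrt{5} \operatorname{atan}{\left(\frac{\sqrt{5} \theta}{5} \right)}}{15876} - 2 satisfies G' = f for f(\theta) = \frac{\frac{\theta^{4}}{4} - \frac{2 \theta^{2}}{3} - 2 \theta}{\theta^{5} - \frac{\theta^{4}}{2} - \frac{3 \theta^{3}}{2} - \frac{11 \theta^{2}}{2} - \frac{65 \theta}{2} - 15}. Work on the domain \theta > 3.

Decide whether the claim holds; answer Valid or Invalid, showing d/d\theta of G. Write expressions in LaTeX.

d/d\theta[G] = \frac{3 \theta^{4} - 8 \theta^{2} - 24 \theta}{12 \theta^{5} - 6 \theta^{4} - 18 \theta^{3} - 66 \theta^{2} - 390 \theta - 180}
This equals f(\theta) exactly, so the claim holds.

Valid - differentiating G returns exactly f.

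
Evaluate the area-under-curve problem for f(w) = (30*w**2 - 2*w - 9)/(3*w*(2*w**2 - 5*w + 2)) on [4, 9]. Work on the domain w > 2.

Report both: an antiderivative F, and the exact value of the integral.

Antiderivative: F(w) = (-27*log(w) + 107*log(w - 2) + 10*log(w - 1/2))/18; value = -107*log(2)/18 - 3*log(9)/2 - 5*log(7/2)/9 + 5*log(17/2)/9 + 3*log(4)/2 + 107*log(7)/18

Factor the denominator (3*w*(w - 2)*(2*w - 1)) and decompose: f = 10/(9*(2*w - 1)) + 107/(18*(w - 2)) - 3/(2*w); each piece integrates to a log, atan, or power term.
F(w) = (-27*log(w) + 107*log(w - 2) + 10*log(w - 1/2))/18 is an antiderivative of f.
Check: d/dw[(-27*log(w) + 107*log(w - 2) + 10*log(w - 1/2))/18] = (30*w**2 - 2*w - 9)/(6*w**3 - 15*w**2 + 6*w), which equals f(w).
F(9) = -3*log(9)/2 + 5*log(17/2)/9 + 107*log(7)/18; F(4) = -3*log(4)/2 + 5*log(7/2)/9 + 107*log(2)/18.
Integral = F(9) - F(4) = -107*log(2)/18 - 3*log(9)/2 - 5*log(7/2)/9 + 5*log(17/2)/9 + 3*log(4)/2 + 107*log(7)/18.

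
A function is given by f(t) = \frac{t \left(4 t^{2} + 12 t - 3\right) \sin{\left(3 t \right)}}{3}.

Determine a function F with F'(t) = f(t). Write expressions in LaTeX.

Differentiate the proposed F(t) back; it has to land on f(t) exactly.
Check: d/dt[- \frac{36 t^{3} \cos{\left(3 t \right)} - 36 t^{2} \sin{\left(3 t \right)} + 108 t^{2} \cos{\left(3 t \right)} - 72 t \sin{\left(3 t \right)} - 51 t \cos{\left(3 t \right)} + 17 \sin{\left(3 t \right)} - 24 \cos{\left(3 t \right)}}{81}] = \frac{4 t^{3} \sin{\left(3 t \right)}}{3} + 4 t^{2} \sin{\left(3 t \right)} - t \sin{\left(3 t \right)}, which equals f(t).

An antiderivative is F(t) = - \frac{36 t^{3} \cos{\left(3 t \right)} - 36 t^{2} \sin{\left(3 t \right)} + 108 t^{2} \cos{\left(3 t \right)} - 72 t \sin{\left(3 t \right)} - 51 t \cos{\left(3 t \right)} + 17 \sin{\left(3 t \right)} - 24 \cos{\left(3 t \right)}}{81}.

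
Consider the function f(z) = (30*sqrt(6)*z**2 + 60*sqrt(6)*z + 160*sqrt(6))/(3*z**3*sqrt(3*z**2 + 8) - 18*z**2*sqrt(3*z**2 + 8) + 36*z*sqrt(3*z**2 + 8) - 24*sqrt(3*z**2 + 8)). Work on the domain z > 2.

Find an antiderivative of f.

f has the shape u'v + uv' for u = -20/(z - 2)**2 and v = sqrt(z**2/2 + 4/3) — it is the derivative of the product u*v.
Check: d/dz[-10*sqrt(6)*sqrt(3*z**2 + 8)/(3*z**2 - 12*z + 12)] = (30*sqrt(6)*z**2 + 60*sqrt(6)*z + 160*sqrt(6))/(3*z**3*sqrt(3*z**2 + 8) - 18*z**2*sqrt(3*z**2 + 8) + 36*z*sqrt(3*z**2 + 8) - 24*sqrt(3*z**2 + 8)) = f(z).

An antiderivative is F(z) = -10*sqrt(6)*sqrt(3*z**2 + 8)/(3*z**2 - 12*z + 12).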